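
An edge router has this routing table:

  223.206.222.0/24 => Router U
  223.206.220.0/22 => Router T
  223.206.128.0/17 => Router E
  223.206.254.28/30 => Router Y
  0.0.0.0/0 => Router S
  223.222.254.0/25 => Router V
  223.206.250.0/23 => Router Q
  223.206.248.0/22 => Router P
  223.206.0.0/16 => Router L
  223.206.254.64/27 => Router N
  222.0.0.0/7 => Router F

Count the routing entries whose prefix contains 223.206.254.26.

4

Prefixes containing 223.206.254.26:
  0.0.0.0/0 (default, matches everything)
  222.0.0.0/7 (222.0.0.0 - 223.255.255.255)
  223.206.0.0/16 (223.206.0.0 - 223.206.255.255)
  223.206.128.0/17 (223.206.128.0 - 223.206.255.255)
Total matching entries: 4.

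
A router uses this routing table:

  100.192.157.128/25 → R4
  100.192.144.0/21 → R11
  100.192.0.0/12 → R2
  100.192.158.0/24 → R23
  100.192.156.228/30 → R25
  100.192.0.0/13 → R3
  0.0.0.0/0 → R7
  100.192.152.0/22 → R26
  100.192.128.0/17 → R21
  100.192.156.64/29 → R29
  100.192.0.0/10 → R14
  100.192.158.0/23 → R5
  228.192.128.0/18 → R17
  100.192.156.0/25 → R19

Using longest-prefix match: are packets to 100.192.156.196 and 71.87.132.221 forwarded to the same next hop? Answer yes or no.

100.192.156.196: longest match 100.192.128.0/17 -> R21
71.87.132.221: longest match 0.0.0.0/0 -> R7

no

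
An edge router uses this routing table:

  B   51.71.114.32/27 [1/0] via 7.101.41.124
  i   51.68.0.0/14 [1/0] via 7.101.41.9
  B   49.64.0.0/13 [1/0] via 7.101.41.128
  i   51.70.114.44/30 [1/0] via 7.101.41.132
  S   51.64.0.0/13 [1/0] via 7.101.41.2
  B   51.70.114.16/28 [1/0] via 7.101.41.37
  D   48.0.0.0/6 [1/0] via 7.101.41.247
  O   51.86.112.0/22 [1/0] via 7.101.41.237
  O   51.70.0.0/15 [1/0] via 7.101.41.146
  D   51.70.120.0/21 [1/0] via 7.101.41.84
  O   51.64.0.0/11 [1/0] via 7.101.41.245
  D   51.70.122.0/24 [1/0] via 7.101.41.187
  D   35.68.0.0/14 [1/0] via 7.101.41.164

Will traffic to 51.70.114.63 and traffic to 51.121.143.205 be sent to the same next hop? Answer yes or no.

51.70.114.63: longest match 51.70.0.0/15 -> 7.101.41.146
51.121.143.205: longest match 48.0.0.0/6 -> 7.101.41.247

no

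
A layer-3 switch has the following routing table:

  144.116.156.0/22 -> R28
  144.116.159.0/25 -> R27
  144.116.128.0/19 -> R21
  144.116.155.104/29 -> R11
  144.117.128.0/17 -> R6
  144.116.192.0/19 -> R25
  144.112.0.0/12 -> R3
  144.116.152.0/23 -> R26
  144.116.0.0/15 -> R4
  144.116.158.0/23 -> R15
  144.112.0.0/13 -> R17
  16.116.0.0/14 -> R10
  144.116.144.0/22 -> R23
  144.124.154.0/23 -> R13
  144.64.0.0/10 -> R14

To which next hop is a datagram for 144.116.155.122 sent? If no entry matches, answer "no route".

R21

Routes whose prefix contains 144.116.155.122:
  144.64.0.0/10 (144.64.0.0 - 144.127.255.255) -> R14
  144.112.0.0/12 (144.112.0.0 - 144.127.255.255) -> R3
  144.112.0.0/13 (144.112.0.0 - 144.119.255.255) -> R17
  144.116.0.0/15 (144.116.0.0 - 144.117.255.255) -> R4
  144.116.128.0/19 (144.116.128.0 - 144.116.159.255) -> R21
More-specific entries that do NOT match:
  144.116.155.104/29 (144.116.155.104 - 144.116.155.111) does not contain 144.116.155.122
  144.116.159.0/25 (144.116.159.0 - 144.116.159.127) does not contain 144.116.155.122
  144.116.152.0/23 (144.116.152.0 - 144.116.153.255) does not contain 144.116.155.122
  144.116.158.0/23 (144.116.158.0 - 144.116.159.255) does not contain 144.116.155.122
  144.124.154.0/23 (144.124.154.0 - 144.124.155.255) does not contain 144.116.155.122
  144.116.156.0/22 (144.116.156.0 - 144.116.159.255) does not contain 144.116.155.122
  144.116.144.0/22 (144.116.144.0 - 144.116.147.255) does not contain 144.116.155.122
Longest matching prefix is /19 -> next hop R21.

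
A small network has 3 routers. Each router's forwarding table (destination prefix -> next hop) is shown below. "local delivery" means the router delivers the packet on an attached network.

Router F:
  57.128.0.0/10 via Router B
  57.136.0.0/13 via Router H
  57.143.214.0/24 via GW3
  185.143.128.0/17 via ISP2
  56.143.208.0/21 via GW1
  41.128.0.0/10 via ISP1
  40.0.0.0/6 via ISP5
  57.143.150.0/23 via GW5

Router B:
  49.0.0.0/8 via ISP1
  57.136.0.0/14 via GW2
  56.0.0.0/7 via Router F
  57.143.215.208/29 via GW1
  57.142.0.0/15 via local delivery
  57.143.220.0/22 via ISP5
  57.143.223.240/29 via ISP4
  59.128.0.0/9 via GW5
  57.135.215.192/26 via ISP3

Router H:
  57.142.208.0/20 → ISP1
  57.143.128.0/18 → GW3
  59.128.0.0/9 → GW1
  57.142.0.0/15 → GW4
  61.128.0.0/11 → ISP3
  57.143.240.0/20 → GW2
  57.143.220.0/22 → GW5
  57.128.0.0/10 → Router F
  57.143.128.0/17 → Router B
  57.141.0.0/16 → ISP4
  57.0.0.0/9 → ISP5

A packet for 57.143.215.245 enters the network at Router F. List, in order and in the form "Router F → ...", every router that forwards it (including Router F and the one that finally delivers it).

At Router F: longest match for 57.143.215.245 is 57.136.0.0/13 -> Router H
At Router H: longest match for 57.143.215.245 is 57.143.128.0/17 -> Router B
At Router B: longest match for 57.143.215.245 is 57.142.0.0/15 -> local delivery

Router F → Router H → Router B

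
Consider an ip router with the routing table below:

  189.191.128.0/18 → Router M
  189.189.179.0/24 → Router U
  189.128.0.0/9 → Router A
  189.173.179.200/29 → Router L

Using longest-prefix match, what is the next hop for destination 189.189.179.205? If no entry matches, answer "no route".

Routes whose prefix contains 189.189.179.205:
  189.128.0.0/9 (189.128.0.0 - 189.255.255.255) -> Router A
  189.189.179.0/24 (189.189.179.0 - 189.189.179.255) -> Router U
More-specific entries that do NOT match:
  189.173.179.200/29 (189.173.179.200 - 189.173.179.207) does not contain 189.189.179.205
Longest matching prefix is /24 -> next hop Router U.

Router U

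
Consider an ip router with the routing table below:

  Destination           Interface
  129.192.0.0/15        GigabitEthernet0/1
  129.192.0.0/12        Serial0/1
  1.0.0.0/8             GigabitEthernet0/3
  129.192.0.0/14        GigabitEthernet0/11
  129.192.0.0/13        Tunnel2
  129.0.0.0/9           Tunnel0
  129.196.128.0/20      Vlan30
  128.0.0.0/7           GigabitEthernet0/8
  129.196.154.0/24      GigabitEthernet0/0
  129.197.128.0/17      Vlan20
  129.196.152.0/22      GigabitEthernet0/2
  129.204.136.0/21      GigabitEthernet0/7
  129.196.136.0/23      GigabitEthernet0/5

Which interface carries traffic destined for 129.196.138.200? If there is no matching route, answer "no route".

Routes whose prefix contains 129.196.138.200:
  128.0.0.0/7 (128.0.0.0 - 129.255.255.255) -> GigabitEthernet0/8
  129.192.0.0/12 (129.192.0.0 - 129.207.255.255) -> Serial0/1
  129.192.0.0/13 (129.192.0.0 - 129.199.255.255) -> Tunnel2
  129.196.128.0/20 (129.196.128.0 - 129.196.143.255) -> Vlan30
More-specific entries that do NOT match:
  129.196.154.0/24 (129.196.154.0 - 129.196.154.255) does not contain 129.196.138.200
  129.196.136.0/23 (129.196.136.0 - 129.196.137.255) does not contain 129.196.138.200
  129.196.152.0/22 (129.196.152.0 - 129.196.155.255) does not contain 129.196.138.200
  129.204.136.0/21 (129.204.136.0 - 129.204.143.255) does not contain 129.196.138.200
Longest matching prefix is /20 -> interface Vlan30.

Vlan30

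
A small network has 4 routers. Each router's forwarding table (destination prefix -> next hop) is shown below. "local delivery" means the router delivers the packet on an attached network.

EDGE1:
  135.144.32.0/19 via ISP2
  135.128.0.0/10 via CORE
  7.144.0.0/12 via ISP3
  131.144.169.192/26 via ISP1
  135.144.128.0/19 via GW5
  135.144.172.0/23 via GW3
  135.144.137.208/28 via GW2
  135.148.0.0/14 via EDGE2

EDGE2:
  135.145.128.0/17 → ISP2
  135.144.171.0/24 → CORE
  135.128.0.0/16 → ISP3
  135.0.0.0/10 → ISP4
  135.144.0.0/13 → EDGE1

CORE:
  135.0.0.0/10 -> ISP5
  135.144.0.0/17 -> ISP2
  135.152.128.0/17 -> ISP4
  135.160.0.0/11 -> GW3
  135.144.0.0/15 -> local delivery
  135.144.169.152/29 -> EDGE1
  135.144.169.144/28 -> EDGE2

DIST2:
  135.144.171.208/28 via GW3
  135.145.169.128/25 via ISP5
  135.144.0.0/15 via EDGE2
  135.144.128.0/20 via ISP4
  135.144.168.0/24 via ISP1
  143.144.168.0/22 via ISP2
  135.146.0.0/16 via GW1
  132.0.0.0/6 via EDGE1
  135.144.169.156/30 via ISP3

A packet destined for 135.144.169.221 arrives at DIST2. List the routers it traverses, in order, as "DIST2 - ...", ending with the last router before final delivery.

DIST2 - EDGE2 - EDGE1 - CORE

At DIST2: longest match for 135.144.169.221 is 135.144.0.0/15 -> EDGE2
At EDGE2: longest match for 135.144.169.221 is 135.144.0.0/13 -> EDGE1
At EDGE1: longest match for 135.144.169.221 is 135.128.0.0/10 -> CORE
At CORE: longest match for 135.144.169.221 is 135.144.0.0/15 -> local delivery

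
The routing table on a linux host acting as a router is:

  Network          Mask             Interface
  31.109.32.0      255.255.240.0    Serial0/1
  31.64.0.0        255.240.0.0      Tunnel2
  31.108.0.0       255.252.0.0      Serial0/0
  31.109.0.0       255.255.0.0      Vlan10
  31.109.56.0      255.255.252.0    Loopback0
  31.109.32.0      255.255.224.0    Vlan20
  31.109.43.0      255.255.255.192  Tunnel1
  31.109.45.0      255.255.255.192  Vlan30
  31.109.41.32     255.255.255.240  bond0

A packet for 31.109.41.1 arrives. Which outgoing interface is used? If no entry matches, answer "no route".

Routes whose prefix contains 31.109.41.1:
  31.108.0.0/14 (31.108.0.0 - 31.111.255.255) -> Serial0/0
  31.109.0.0/16 (31.109.0.0 - 31.109.255.255) -> Vlan10
  31.109.32.0/19 (31.109.32.0 - 31.109.63.255) -> Vlan20
  31.109.32.0/20 (31.109.32.0 - 31.109.47.255) -> Serial0/1
More-specific entries that do NOT match:
  31.109.41.32/28 (31.109.41.32 - 31.109.41.47) does not contain 31.109.41.1
  31.109.43.0/26 (31.109.43.0 - 31.109.43.63) does not contain 31.109.41.1
  31.109.45.0/26 (31.109.45.0 - 31.109.45.63) does not contain 31.109.41.1
  31.109.56.0/22 (31.109.56.0 - 31.109.59.255) does not contain 31.109.41.1
Longest matching prefix is /20 -> interface Serial0/1.

Serial0/1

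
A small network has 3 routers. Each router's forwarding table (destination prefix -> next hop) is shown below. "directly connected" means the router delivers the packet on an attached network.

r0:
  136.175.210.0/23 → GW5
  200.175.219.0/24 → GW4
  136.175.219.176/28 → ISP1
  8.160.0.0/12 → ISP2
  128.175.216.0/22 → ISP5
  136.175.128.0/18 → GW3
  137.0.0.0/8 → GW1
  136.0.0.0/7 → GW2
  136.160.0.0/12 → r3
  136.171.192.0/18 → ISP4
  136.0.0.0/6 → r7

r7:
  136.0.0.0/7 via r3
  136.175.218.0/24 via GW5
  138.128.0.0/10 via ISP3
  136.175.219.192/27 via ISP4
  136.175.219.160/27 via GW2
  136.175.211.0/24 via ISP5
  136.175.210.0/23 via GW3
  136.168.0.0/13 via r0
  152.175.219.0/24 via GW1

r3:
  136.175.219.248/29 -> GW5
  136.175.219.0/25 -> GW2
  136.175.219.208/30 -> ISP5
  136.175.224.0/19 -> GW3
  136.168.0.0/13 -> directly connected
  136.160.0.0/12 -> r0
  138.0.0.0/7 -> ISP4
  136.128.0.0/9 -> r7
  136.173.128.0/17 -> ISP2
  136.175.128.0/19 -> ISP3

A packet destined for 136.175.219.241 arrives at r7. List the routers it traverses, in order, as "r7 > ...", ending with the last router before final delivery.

At r7: longest match for 136.175.219.241 is 136.168.0.0/13 -> r0
At r0: longest match for 136.175.219.241 is 136.160.0.0/12 -> r3
At r3: longest match for 136.175.219.241 is 136.168.0.0/13 -> directly connected

r7 > r0 > r3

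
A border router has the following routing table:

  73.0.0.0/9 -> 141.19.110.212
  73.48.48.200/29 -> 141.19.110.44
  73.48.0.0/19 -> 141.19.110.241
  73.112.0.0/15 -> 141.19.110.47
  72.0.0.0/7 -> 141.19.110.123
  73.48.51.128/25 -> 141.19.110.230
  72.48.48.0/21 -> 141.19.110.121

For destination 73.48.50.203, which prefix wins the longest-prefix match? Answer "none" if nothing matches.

Entries matching 73.48.50.203:
  72.0.0.0/7 (72.0.0.0 - 73.255.255.255)
  73.0.0.0/9 (73.0.0.0 - 73.127.255.255)
Most specific is 73.0.0.0/9.

73.0.0.0/9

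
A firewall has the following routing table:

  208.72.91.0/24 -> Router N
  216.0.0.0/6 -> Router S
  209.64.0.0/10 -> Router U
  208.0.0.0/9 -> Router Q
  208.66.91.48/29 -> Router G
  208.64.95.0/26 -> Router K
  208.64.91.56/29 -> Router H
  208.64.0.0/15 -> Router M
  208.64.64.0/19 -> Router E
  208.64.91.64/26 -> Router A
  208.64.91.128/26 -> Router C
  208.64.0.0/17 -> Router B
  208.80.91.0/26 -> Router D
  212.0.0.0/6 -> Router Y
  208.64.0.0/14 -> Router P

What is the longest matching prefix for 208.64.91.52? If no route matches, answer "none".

208.64.64.0/19

Entries matching 208.64.91.52:
  208.0.0.0/9 (208.0.0.0 - 208.127.255.255)
  208.64.0.0/14 (208.64.0.0 - 208.67.255.255)
  208.64.0.0/15 (208.64.0.0 - 208.65.255.255)
  208.64.0.0/17 (208.64.0.0 - 208.64.127.255)
  208.64.64.0/19 (208.64.64.0 - 208.64.95.255)
Most specific is 208.64.64.0/19.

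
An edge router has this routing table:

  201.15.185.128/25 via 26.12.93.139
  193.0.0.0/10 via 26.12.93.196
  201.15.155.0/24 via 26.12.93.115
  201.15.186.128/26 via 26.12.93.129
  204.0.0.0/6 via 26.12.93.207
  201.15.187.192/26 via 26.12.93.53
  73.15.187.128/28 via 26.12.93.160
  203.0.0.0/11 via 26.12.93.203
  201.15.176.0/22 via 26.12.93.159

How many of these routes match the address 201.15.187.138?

No listed prefix contains 201.15.187.138.
Total matching entries: 0.

0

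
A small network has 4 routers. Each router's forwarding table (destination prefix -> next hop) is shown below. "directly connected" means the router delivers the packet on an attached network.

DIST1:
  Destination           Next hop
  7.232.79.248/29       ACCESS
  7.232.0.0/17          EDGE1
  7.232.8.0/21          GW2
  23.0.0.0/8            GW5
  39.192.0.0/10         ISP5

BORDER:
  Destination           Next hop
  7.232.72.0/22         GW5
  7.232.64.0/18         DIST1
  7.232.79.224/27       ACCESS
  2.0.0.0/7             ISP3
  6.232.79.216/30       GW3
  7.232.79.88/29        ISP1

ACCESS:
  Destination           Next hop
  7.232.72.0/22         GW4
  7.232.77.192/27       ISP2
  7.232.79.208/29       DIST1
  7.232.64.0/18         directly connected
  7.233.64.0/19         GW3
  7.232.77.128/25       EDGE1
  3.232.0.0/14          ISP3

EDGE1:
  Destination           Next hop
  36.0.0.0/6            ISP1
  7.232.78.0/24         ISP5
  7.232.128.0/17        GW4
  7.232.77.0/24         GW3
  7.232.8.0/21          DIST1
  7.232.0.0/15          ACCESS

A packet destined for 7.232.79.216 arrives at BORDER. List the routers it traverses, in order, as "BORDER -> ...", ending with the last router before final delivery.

At BORDER: longest match for 7.232.79.216 is 7.232.64.0/18 -> DIST1
At DIST1: longest match for 7.232.79.216 is 7.232.0.0/17 -> EDGE1
At EDGE1: longest match for 7.232.79.216 is 7.232.0.0/15 -> ACCESS
At ACCESS: longest match for 7.232.79.216 is 7.232.64.0/18 -> directly connected

BORDER -> DIST1 -> EDGE1 -> ACCESS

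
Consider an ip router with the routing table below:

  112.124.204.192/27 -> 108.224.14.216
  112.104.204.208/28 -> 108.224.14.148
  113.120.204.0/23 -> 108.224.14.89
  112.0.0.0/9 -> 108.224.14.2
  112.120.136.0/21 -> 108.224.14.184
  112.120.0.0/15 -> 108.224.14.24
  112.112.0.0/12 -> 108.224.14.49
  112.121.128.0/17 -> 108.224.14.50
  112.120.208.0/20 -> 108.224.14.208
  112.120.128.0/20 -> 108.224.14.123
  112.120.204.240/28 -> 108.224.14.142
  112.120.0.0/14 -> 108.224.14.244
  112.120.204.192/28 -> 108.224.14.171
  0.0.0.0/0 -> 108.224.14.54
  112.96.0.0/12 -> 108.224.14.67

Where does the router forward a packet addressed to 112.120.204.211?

Routes whose prefix contains 112.120.204.211:
  0.0.0.0/0 (default, matches everything) -> 108.224.14.54
  112.0.0.0/9 (112.0.0.0 - 112.127.255.255) -> 108.224.14.2
  112.112.0.0/12 (112.112.0.0 - 112.127.255.255) -> 108.224.14.49
  112.120.0.0/14 (112.120.0.0 - 112.123.255.255) -> 108.224.14.244
  112.120.0.0/15 (112.120.0.0 - 112.121.255.255) -> 108.224.14.24
More-specific entries that do NOT match:
  112.104.204.208/28 (112.104.204.208 - 112.104.204.223) does not contain 112.120.204.211
  112.120.204.240/28 (112.120.204.240 - 112.120.204.255) does not contain 112.120.204.211
  112.120.204.192/28 (112.120.204.192 - 112.120.204.207) does not contain 112.120.204.211
  112.124.204.192/27 (112.124.204.192 - 112.124.204.223) does not contain 112.120.204.211
  113.120.204.0/23 (113.120.204.0 - 113.120.205.255) does not contain 112.120.204.211
  112.120.136.0/21 (112.120.136.0 - 112.120.143.255) does not contain 112.120.204.211
  112.120.208.0/20 (112.120.208.0 - 112.120.223.255) does not contain 112.120.204.211
  112.120.128.0/20 (112.120.128.0 - 112.120.143.255) does not contain 112.120.204.211
  112.121.128.0/17 (112.121.128.0 - 112.121.255.255) does not contain 112.120.204.211
Longest matching prefix is /15 -> next hop 108.224.14.24.

108.224.14.24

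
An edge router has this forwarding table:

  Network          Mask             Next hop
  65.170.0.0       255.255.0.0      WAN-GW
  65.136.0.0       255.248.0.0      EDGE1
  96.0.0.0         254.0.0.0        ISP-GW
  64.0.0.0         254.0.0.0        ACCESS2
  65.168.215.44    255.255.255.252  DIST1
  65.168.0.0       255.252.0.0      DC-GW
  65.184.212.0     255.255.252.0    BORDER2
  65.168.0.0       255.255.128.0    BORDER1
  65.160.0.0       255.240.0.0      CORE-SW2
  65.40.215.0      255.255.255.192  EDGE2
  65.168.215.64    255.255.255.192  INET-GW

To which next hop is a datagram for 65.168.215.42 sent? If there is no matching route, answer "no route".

DC-GW

Routes whose prefix contains 65.168.215.42:
  64.0.0.0/7 (64.0.0.0 - 65.255.255.255) -> ACCESS2
  65.160.0.0/12 (65.160.0.0 - 65.175.255.255) -> CORE-SW2
  65.168.0.0/14 (65.168.0.0 - 65.171.255.255) -> DC-GW
More-specific entries that do NOT match:
  65.168.215.44/30 (65.168.215.44 - 65.168.215.47) does not contain 65.168.215.42
  65.40.215.0/26 (65.40.215.0 - 65.40.215.63) does not contain 65.168.215.42
  65.168.215.64/26 (65.168.215.64 - 65.168.215.127) does not contain 65.168.215.42
  65.184.212.0/22 (65.184.212.0 - 65.184.215.255) does not contain 65.168.215.42
  65.168.0.0/17 (65.168.0.0 - 65.168.127.255) does not contain 65.168.215.42
  65.170.0.0/16 (65.170.0.0 - 65.170.255.255) does not contain 65.168.215.42
Longest matching prefix is /14 -> next hop DC-GW.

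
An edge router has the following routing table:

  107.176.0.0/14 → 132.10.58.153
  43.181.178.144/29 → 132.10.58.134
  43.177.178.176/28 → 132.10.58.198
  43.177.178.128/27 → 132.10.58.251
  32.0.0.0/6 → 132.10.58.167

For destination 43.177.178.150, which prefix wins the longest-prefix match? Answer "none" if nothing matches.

Entries matching 43.177.178.150:
  43.177.178.128/27 (43.177.178.128 - 43.177.178.159)
Most specific is 43.177.178.128/27.

43.177.178.128/27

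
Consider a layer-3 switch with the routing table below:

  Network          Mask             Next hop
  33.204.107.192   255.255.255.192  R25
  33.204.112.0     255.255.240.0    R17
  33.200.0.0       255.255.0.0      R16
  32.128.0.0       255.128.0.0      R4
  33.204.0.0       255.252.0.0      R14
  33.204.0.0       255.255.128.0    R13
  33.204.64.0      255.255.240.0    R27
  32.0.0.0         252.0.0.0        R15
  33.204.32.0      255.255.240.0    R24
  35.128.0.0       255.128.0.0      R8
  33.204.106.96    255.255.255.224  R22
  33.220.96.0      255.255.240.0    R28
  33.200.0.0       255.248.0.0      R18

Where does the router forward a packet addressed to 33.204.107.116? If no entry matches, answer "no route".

R13

Routes whose prefix contains 33.204.107.116:
  32.0.0.0/6 (32.0.0.0 - 35.255.255.255) -> R15
  33.200.0.0/13 (33.200.0.0 - 33.207.255.255) -> R18
  33.204.0.0/14 (33.204.0.0 - 33.207.255.255) -> R14
  33.204.0.0/17 (33.204.0.0 - 33.204.127.255) -> R13
More-specific entries that do NOT match:
  33.204.106.96/27 (33.204.106.96 - 33.204.106.127) does not contain 33.204.107.116
  33.204.107.192/26 (33.204.107.192 - 33.204.107.255) does not contain 33.204.107.116
  33.204.112.0/20 (33.204.112.0 - 33.204.127.255) does not contain 33.204.107.116
  33.204.64.0/20 (33.204.64.0 - 33.204.79.255) does not contain 33.204.107.116
  33.204.32.0/20 (33.204.32.0 - 33.204.47.255) does not contain 33.204.107.116
  33.220.96.0/20 (33.220.96.0 - 33.220.111.255) does not contain 33.204.107.116
Longest matching prefix is /17 -> next hop R13.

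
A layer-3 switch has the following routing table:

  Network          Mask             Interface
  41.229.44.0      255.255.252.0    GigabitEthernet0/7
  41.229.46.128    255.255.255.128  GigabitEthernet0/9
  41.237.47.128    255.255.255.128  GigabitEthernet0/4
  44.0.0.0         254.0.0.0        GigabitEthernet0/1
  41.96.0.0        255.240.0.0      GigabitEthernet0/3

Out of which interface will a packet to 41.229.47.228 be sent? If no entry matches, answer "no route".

GigabitEthernet0/7

Routes whose prefix contains 41.229.47.228:
  41.229.44.0/22 (41.229.44.0 - 41.229.47.255) -> GigabitEthernet0/7
More-specific entries that do NOT match:
  41.229.46.128/25 (41.229.46.128 - 41.229.46.255) does not contain 41.229.47.228
  41.237.47.128/25 (41.237.47.128 - 41.237.47.255) does not contain 41.229.47.228
Longest matching prefix is /22 -> interface GigabitEthernet0/7.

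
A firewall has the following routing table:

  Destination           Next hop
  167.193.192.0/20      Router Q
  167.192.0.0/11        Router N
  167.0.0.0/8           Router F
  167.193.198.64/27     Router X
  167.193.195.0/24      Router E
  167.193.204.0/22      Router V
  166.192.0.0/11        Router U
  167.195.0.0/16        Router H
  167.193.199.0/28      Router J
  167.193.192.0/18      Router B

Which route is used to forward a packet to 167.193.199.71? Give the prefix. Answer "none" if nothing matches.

167.193.192.0/20

Entries matching 167.193.199.71:
  167.0.0.0/8 (167.0.0.0 - 167.255.255.255)
  167.192.0.0/11 (167.192.0.0 - 167.223.255.255)
  167.193.192.0/18 (167.193.192.0 - 167.193.255.255)
  167.193.192.0/20 (167.193.192.0 - 167.193.207.255)
Most specific is 167.193.192.0/20.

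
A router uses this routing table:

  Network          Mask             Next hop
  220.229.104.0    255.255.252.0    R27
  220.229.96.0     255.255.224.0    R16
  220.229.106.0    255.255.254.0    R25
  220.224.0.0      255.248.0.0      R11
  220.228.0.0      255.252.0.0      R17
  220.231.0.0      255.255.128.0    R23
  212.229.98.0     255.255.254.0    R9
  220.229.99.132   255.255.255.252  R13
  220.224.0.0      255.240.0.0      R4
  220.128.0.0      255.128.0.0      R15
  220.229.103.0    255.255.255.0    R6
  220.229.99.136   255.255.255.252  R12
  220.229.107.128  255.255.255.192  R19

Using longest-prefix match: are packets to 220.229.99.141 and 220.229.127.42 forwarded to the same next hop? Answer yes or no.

220.229.99.141: longest match 220.229.96.0/19 -> R16
220.229.127.42: longest match 220.229.96.0/19 -> R16

yes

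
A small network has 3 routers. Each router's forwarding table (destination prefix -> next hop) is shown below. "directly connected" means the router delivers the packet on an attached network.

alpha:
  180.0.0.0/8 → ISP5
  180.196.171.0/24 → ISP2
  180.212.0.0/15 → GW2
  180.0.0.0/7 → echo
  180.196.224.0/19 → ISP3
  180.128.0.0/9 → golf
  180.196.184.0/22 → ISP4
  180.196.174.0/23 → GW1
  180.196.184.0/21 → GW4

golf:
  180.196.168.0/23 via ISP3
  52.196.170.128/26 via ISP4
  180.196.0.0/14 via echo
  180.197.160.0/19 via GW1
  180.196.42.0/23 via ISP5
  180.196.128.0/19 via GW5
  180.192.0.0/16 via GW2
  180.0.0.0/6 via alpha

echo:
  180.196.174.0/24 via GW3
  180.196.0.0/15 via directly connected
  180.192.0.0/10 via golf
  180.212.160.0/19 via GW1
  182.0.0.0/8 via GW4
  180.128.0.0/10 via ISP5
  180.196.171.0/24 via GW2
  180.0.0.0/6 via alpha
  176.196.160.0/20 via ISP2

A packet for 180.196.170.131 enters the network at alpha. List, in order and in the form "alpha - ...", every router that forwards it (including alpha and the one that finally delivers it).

At alpha: longest match for 180.196.170.131 is 180.128.0.0/9 -> golf
At golf: longest match for 180.196.170.131 is 180.196.0.0/14 -> echo
At echo: longest match for 180.196.170.131 is 180.196.0.0/15 -> directly connected

alpha - golf - echo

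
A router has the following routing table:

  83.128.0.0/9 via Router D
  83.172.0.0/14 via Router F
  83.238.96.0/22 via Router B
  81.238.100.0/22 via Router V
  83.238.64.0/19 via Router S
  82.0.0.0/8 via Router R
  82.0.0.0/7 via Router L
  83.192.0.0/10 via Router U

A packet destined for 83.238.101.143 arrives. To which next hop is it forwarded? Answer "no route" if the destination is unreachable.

Router U

Routes whose prefix contains 83.238.101.143:
  82.0.0.0/7 (82.0.0.0 - 83.255.255.255) -> Router L
  83.128.0.0/9 (83.128.0.0 - 83.255.255.255) -> Router D
  83.192.0.0/10 (83.192.0.0 - 83.255.255.255) -> Router U
More-specific entries that do NOT match:
  83.238.96.0/22 (83.238.96.0 - 83.238.99.255) does not contain 83.238.101.143
  81.238.100.0/22 (81.238.100.0 - 81.238.103.255) does not contain 83.238.101.143
  83.238.64.0/19 (83.238.64.0 - 83.238.95.255) does not contain 83.238.101.143
  83.172.0.0/14 (83.172.0.0 - 83.175.255.255) does not contain 83.238.101.143
Longest matching prefix is /10 -> next hop Router U.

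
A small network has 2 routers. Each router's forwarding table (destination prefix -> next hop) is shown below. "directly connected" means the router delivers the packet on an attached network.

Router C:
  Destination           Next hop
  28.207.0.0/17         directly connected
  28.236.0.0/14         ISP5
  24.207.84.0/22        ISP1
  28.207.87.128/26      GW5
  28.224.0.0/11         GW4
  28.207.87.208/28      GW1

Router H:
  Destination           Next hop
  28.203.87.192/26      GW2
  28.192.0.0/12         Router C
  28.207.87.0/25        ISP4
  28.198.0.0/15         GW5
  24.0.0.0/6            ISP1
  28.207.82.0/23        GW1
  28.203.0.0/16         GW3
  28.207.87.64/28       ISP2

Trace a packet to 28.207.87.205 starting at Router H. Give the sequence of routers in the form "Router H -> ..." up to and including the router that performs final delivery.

At Router H: longest match for 28.207.87.205 is 28.192.0.0/12 -> Router C
At Router C: longest match for 28.207.87.205 is 28.207.0.0/17 -> directly connected

Router H -> Router C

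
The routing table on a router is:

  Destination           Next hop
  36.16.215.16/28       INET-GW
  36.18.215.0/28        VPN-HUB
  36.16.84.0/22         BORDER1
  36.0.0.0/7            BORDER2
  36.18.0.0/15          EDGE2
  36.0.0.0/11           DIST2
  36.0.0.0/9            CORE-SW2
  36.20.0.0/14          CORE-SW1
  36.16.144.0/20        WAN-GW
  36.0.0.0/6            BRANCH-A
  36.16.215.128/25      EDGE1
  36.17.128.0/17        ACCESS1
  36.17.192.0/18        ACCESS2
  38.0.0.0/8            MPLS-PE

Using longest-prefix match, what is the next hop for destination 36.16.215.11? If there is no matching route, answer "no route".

DIST2

Routes whose prefix contains 36.16.215.11:
  36.0.0.0/6 (36.0.0.0 - 39.255.255.255) -> BRANCH-A
  36.0.0.0/7 (36.0.0.0 - 37.255.255.255) -> BORDER2
  36.0.0.0/9 (36.0.0.0 - 36.127.255.255) -> CORE-SW2
  36.0.0.0/11 (36.0.0.0 - 36.31.255.255) -> DIST2
More-specific entries that do NOT match:
  36.16.215.16/28 (36.16.215.16 - 36.16.215.31) does not contain 36.16.215.11
  36.18.215.0/28 (36.18.215.0 - 36.18.215.15) does not contain 36.16.215.11
  36.16.215.128/25 (36.16.215.128 - 36.16.215.255) does not contain 36.16.215.11
  36.16.84.0/22 (36.16.84.0 - 36.16.87.255) does not contain 36.16.215.11
  36.16.144.0/20 (36.16.144.0 - 36.16.159.255) does not contain 36.16.215.11
  36.17.192.0/18 (36.17.192.0 - 36.17.255.255) does not contain 36.16.215.11
  36.17.128.0/17 (36.17.128.0 - 36.17.255.255) does not contain 36.16.215.11
  36.18.0.0/15 (36.18.0.0 - 36.19.255.255) does not contain 36.16.215.11
  36.20.0.0/14 (36.20.0.0 - 36.23.255.255) does not contain 36.16.215.11
Longest matching prefix is /11 -> next hop DIST2.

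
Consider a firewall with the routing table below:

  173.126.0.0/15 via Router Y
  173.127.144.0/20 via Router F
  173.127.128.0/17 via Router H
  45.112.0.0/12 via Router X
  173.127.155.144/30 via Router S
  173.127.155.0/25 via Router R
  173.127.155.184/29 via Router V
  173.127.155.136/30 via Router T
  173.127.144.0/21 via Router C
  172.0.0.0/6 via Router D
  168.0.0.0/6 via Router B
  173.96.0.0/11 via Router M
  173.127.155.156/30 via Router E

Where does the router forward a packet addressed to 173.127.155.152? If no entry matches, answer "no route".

Routes whose prefix contains 173.127.155.152:
  172.0.0.0/6 (172.0.0.0 - 175.255.255.255) -> Router D
  173.96.0.0/11 (173.96.0.0 - 173.127.255.255) -> Router M
  173.126.0.0/15 (173.126.0.0 - 173.127.255.255) -> Router Y
  173.127.128.0/17 (173.127.128.0 - 173.127.255.255) -> Router H
  173.127.144.0/20 (173.127.144.0 - 173.127.159.255) -> Router F
More-specific entries that do NOT match:
  173.127.155.144/30 (173.127.155.144 - 173.127.155.147) does not contain 173.127.155.152
  173.127.155.136/30 (173.127.155.136 - 173.127.155.139) does not contain 173.127.155.152
  173.127.155.156/30 (173.127.155.156 - 173.127.155.159) does not contain 173.127.155.152
  173.127.155.184/29 (173.127.155.184 - 173.127.155.191) does not contain 173.127.155.152
  173.127.155.0/25 (173.127.155.0 - 173.127.155.127) does not contain 173.127.155.152
  173.127.144.0/21 (173.127.144.0 - 173.127.151.255) does not contain 173.127.155.152
Longest matching prefix is /20 -> next hop Router F.

Router F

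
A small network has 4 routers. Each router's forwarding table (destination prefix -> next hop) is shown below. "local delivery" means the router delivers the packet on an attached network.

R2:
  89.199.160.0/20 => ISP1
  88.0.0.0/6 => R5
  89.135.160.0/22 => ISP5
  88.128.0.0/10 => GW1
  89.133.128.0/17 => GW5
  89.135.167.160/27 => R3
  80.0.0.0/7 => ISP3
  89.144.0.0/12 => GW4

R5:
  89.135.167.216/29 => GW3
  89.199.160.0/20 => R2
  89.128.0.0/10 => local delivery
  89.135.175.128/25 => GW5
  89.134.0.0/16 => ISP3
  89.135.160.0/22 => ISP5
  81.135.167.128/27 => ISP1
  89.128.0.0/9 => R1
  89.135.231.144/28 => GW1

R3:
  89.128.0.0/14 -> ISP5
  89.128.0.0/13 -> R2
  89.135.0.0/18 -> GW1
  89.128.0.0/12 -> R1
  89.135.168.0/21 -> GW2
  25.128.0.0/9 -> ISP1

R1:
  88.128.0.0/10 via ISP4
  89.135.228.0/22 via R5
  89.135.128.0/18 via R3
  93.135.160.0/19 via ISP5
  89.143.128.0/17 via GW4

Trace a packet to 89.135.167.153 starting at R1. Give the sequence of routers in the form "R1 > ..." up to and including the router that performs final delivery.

R1 > R3 > R2 > R5

At R1: longest match for 89.135.167.153 is 89.135.128.0/18 -> R3
At R3: longest match for 89.135.167.153 is 89.128.0.0/13 -> R2
At R2: longest match for 89.135.167.153 is 88.0.0.0/6 -> R5
At R5: longest match for 89.135.167.153 is 89.128.0.0/10 -> local delivery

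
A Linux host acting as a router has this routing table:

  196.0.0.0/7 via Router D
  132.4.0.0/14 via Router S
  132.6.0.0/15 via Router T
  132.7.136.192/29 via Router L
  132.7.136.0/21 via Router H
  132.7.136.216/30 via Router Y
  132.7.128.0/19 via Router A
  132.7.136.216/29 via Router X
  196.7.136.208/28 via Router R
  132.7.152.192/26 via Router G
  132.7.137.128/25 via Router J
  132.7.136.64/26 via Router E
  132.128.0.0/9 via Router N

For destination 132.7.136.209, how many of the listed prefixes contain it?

Prefixes containing 132.7.136.209:
  132.4.0.0/14 (132.4.0.0 - 132.7.255.255)
  132.6.0.0/15 (132.6.0.0 - 132.7.255.255)
  132.7.128.0/19 (132.7.128.0 - 132.7.159.255)
  132.7.136.0/21 (132.7.136.0 - 132.7.143.255)
Total matching entries: 4.

4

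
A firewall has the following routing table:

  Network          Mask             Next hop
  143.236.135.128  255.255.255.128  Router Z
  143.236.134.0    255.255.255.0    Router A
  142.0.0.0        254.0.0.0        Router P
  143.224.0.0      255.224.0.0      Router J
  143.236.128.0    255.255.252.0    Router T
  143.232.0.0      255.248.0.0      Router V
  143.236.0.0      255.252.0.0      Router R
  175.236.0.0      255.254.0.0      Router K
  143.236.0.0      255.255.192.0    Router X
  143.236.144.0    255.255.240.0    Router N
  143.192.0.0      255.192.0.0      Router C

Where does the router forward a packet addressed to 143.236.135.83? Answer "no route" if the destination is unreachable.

Router R

Routes whose prefix contains 143.236.135.83:
  142.0.0.0/7 (142.0.0.0 - 143.255.255.255) -> Router P
  143.192.0.0/10 (143.192.0.0 - 143.255.255.255) -> Router C
  143.224.0.0/11 (143.224.0.0 - 143.255.255.255) -> Router J
  143.232.0.0/13 (143.232.0.0 - 143.239.255.255) -> Router V
  143.236.0.0/14 (143.236.0.0 - 143.239.255.255) -> Router R
More-specific entries that do NOT match:
  143.236.135.128/25 (143.236.135.128 - 143.236.135.255) does not contain 143.236.135.83
  143.236.134.0/24 (143.236.134.0 - 143.236.134.255) does not contain 143.236.135.83
  143.236.128.0/22 (143.236.128.0 - 143.236.131.255) does not contain 143.236.135.83
  143.236.144.0/20 (143.236.144.0 - 143.236.159.255) does not contain 143.236.135.83
  143.236.0.0/18 (143.236.0.0 - 143.236.63.255) does not contain 143.236.135.83
  175.236.0.0/15 (175.236.0.0 - 175.237.255.255) does not contain 143.236.135.83
Longest matching prefix is /14 -> next hop Router R.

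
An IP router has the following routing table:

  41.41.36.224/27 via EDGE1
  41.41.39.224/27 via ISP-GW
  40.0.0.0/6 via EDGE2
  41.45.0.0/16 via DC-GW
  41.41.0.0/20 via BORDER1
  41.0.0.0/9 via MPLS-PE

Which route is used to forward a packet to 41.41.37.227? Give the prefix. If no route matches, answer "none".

Entries matching 41.41.37.227:
  40.0.0.0/6 (40.0.0.0 - 43.255.255.255)
  41.0.0.0/9 (41.0.0.0 - 41.127.255.255)
Most specific is 41.0.0.0/9.

41.0.0.0/9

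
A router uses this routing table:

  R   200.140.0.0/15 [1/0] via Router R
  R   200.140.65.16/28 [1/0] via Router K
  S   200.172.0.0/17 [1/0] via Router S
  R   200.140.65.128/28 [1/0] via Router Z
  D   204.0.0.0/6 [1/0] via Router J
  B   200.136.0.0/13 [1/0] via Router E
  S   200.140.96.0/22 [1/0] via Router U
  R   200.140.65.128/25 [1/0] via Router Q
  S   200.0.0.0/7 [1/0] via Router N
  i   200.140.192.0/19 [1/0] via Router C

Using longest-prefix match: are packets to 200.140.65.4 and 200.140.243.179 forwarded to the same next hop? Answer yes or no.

200.140.65.4: longest match 200.140.0.0/15 -> Router R
200.140.243.179: longest match 200.140.0.0/15 -> Router R

yes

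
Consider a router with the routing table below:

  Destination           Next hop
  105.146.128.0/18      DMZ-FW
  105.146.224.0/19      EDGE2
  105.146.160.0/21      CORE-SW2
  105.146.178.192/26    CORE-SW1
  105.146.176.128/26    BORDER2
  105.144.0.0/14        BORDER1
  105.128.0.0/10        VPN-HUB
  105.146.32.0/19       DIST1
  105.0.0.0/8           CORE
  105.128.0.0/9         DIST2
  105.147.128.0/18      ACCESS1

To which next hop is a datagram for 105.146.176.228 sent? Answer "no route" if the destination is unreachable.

Routes whose prefix contains 105.146.176.228:
  105.0.0.0/8 (105.0.0.0 - 105.255.255.255) -> CORE
  105.128.0.0/9 (105.128.0.0 - 105.255.255.255) -> DIST2
  105.128.0.0/10 (105.128.0.0 - 105.191.255.255) -> VPN-HUB
  105.144.0.0/14 (105.144.0.0 - 105.147.255.255) -> BORDER1
  105.146.128.0/18 (105.146.128.0 - 105.146.191.255) -> DMZ-FW
More-specific entries that do NOT match:
  105.146.178.192/26 (105.146.178.192 - 105.146.178.255) does not contain 105.146.176.228
  105.146.176.128/26 (105.146.176.128 - 105.146.176.191) does not contain 105.146.176.228
  105.146.160.0/21 (105.146.160.0 - 105.146.167.255) does not contain 105.146.176.228
  105.146.224.0/19 (105.146.224.0 - 105.146.255.255) does not contain 105.146.176.228
  105.146.32.0/19 (105.146.32.0 - 105.146.63.255) does not contain 105.146.176.228
Longest matching prefix is /18 -> next hop DMZ-FW.

DMZ-FW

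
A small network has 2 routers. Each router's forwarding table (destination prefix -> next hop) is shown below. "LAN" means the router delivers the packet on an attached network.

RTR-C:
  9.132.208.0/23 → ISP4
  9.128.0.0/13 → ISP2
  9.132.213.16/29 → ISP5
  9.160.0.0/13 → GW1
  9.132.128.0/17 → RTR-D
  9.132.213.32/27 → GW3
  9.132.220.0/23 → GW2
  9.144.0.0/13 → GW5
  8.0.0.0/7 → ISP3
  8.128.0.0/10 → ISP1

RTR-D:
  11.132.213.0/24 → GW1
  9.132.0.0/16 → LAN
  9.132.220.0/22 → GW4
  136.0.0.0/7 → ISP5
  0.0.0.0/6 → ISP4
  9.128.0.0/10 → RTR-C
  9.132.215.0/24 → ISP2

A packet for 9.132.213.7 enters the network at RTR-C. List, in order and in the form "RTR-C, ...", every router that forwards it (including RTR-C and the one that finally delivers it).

RTR-C, RTR-D

At RTR-C: longest match for 9.132.213.7 is 9.132.128.0/17 -> RTR-D
At RTR-D: longest match for 9.132.213.7 is 9.132.0.0/16 -> LAN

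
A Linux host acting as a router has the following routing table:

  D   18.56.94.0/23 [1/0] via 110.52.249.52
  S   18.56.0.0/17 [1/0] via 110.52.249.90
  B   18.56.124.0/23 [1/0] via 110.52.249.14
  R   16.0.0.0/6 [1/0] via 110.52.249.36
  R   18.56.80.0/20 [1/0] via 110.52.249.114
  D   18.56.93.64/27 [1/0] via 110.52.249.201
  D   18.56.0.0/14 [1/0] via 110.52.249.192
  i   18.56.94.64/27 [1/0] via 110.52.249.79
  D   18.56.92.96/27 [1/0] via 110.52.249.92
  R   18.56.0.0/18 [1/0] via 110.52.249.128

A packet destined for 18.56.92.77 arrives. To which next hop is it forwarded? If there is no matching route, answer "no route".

Routes whose prefix contains 18.56.92.77:
  16.0.0.0/6 (16.0.0.0 - 19.255.255.255) -> 110.52.249.36
  18.56.0.0/14 (18.56.0.0 - 18.59.255.255) -> 110.52.249.192
  18.56.0.0/17 (18.56.0.0 - 18.56.127.255) -> 110.52.249.90
  18.56.80.0/20 (18.56.80.0 - 18.56.95.255) -> 110.52.249.114
More-specific entries that do NOT match:
  18.56.93.64/27 (18.56.93.64 - 18.56.93.95) does not contain 18.56.92.77
  18.56.94.64/27 (18.56.94.64 - 18.56.94.95) does not contain 18.56.92.77
  18.56.92.96/27 (18.56.92.96 - 18.56.92.127) does not contain 18.56.92.77
  18.56.94.0/23 (18.56.94.0 - 18.56.95.255) does not contain 18.56.92.77
  18.56.124.0/23 (18.56.124.0 - 18.56.125.255) does not contain 18.56.92.77
Longest matching prefix is /20 -> next hop 110.52.249.114.

110.52.249.114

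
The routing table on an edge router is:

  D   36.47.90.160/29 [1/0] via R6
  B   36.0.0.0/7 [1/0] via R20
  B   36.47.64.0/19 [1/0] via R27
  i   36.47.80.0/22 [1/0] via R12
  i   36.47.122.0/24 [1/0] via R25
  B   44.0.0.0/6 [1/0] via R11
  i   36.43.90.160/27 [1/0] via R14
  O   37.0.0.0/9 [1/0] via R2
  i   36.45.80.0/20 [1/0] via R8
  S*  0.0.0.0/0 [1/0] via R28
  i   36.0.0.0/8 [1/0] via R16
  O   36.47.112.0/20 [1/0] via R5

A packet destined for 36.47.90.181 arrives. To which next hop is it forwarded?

Routes whose prefix contains 36.47.90.181:
  0.0.0.0/0 (default, matches everything) -> R28
  36.0.0.0/7 (36.0.0.0 - 37.255.255.255) -> R20
  36.0.0.0/8 (36.0.0.0 - 36.255.255.255) -> R16
  36.47.64.0/19 (36.47.64.0 - 36.47.95.255) -> R27
More-specific entries that do NOT match:
  36.47.90.160/29 (36.47.90.160 - 36.47.90.167) does not contain 36.47.90.181
  36.43.90.160/27 (36.43.90.160 - 36.43.90.191) does not contain 36.47.90.181
  36.47.122.0/24 (36.47.122.0 - 36.47.122.255) does not contain 36.47.90.181
  36.47.80.0/22 (36.47.80.0 - 36.47.83.255) does not contain 36.47.90.181
  36.45.80.0/20 (36.45.80.0 - 36.45.95.255) does not contain 36.47.90.181
  36.47.112.0/20 (36.47.112.0 - 36.47.127.255) does not contain 36.47.90.181
Longest matching prefix is /19 -> next hop R27.

R27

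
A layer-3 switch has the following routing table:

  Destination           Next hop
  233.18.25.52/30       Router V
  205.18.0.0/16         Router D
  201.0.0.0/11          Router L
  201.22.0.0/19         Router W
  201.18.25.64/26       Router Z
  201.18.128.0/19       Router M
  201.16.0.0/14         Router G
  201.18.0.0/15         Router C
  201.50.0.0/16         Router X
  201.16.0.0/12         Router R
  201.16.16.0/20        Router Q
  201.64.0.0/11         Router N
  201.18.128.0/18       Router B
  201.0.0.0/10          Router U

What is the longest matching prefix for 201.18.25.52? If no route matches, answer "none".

Entries matching 201.18.25.52:
  201.0.0.0/10 (201.0.0.0 - 201.63.255.255)
  201.0.0.0/11 (201.0.0.0 - 201.31.255.255)
  201.16.0.0/12 (201.16.0.0 - 201.31.255.255)
  201.16.0.0/14 (201.16.0.0 - 201.19.255.255)
  201.18.0.0/15 (201.18.0.0 - 201.19.255.255)
Most specific is 201.18.0.0/15.

201.18.0.0/15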